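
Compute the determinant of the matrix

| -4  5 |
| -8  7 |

det = (-4)·7 − 5·(-8) = -28 − (-40) = 12

The determinant is 12.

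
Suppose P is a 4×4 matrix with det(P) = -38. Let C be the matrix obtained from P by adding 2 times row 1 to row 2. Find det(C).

Adding a multiple of one row to another leaves the determinant unchanged.
det(C) = (1)·(-38) = -38

det(C) = -38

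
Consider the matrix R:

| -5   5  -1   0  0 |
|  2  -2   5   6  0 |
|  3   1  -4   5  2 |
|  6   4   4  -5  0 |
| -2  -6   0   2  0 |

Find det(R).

-2504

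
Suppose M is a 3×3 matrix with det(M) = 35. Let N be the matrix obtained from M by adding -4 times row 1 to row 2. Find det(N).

35

Adding a multiple of one row to another leaves the determinant unchanged.
det(N) = (1)·(35) = 35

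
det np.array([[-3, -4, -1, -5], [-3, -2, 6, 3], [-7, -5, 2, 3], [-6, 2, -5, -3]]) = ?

Expand along row 1:
  + (-3) · M_11   where M_11 = det([-2 6 3; -5 2 3; 2 -5 -3]) = -9
  − (-4) · M_12   where M_12 = det([-3 6 3; -7 2 3; -6 -5 -3]) = -120
  + (-1) · M_13   where M_13 = det([-3 -2 3; -7 -5 3; -6 2 -3]) = -81
  − (-5) · M_14   where M_14 = det([-3 -2 6; -7 -5 2; -6 2 -5]) = -233
det = (+1)·(-3)·(-9) + (-1)·(-4)·(-120) + (+1)·(-1)·(-81) + (-1)·(-5)·(-233) = -1537

-1537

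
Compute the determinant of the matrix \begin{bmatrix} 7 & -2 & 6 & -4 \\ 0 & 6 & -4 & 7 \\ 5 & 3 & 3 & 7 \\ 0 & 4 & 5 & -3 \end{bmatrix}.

-2047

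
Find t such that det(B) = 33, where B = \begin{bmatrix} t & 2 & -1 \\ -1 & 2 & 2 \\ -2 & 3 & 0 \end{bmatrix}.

-7

Expanding along the row containing t, det(B) is linear in t: det(B) = (-6)·t + (-9).
Set (-6)·t + (-9) = 33  ⇒  (-6)·t = 42  ⇒  t = -7.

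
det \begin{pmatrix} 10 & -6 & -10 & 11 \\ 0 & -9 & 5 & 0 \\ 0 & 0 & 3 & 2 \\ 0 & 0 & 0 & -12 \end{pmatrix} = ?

The determinant is 3240.

The matrix is upper triangular, so the determinant is the product of the diagonal entries:
det = (10) · (-9) · (3) · (-12) = 3240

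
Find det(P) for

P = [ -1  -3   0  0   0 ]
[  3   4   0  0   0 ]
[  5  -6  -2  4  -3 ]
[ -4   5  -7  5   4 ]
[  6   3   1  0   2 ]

|P| = 335

P is block lower-triangular with a 2×2 block and a 3×3 block on the diagonal, so its determinant equals the product of the determinants of the diagonal blocks.
det of the 2×2 block = 5
det of the 3×3 block = 67
det = (5)·(67) = 335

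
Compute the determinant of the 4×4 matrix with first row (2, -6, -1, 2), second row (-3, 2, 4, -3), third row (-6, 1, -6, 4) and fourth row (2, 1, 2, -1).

Expand along row 1:
  + (2) · M_11   where M_11 = det([2 4 -3; 1 -6 4; 1 2 -1]) = -8
  − (-6) · M_12   where M_12 = det([-3 4 -3; -6 -6 4; 2 2 -1]) = 14
  + (-1) · M_13   where M_13 = det([-3 2 -3; -6 1 4; 2 1 -1]) = 43
  − (2) · M_14   where M_14 = det([-3 2 4; -6 1 -6; 2 1 2]) = -56
det = (+1)·(2)·(-8) + (-1)·(-6)·(14) + (+1)·(-1)·(43) + (-1)·(2)·(-56) = 137

The determinant is 137.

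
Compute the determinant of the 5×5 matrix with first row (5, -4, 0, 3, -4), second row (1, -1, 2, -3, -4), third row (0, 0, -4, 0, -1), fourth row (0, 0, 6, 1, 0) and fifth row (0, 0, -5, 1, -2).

The determinant is 3.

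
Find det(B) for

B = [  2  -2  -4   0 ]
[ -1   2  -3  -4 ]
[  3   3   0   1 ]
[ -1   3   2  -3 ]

Expand along row 1 (it has 1 zero):
  + (2) · M_11   where M_11 = det([2 -3 -4; 3 0 1; 3 2 -3]) = -64
  − (-2) · M_12   where M_12 = det([-1 -3 -4; 3 0 1; -1 2 -3]) = -46
  + (-4) · M_13   where M_13 = det([-1 2 -4; 3 3 1; -1 3 -3]) = -20
det = (+1)·(2)·(-64) + (-1)·(-2)·(-46) + (+1)·(-4)·(-20) = -140

det(B) = -140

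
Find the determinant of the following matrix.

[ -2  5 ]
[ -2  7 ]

-4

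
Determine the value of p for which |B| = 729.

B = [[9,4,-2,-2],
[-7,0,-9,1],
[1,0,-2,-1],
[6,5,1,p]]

-7

Expanding along the row containing p, det(B) is linear in p: det(B) = (-92)·p + (85).
Set (-92)·p + (85) = 729  ⇒  (-92)·p = 644  ⇒  p = -7.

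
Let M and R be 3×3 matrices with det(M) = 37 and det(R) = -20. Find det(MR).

det(MR) = -740

det(MR) = det(M)·det(R) = (37)·(-20) = -740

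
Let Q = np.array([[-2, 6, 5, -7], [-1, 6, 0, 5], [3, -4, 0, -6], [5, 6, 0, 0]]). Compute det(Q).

-130

Expand along column 3 (it has 3 zeros):
  + (5) · M_13   where M_13 = det([-1 6 5; 3 -4 -6; 5 6 0]) = -26
det = (+1)·(5)·(-26) = -130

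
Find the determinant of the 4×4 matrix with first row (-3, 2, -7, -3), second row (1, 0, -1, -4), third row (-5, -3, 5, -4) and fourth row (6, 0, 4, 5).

Expand along column 2 (it has 2 zeros):
  − (2) · M_12   where M_12 = det([1 -1 -4; -5 5 -4; 6 4 5]) = 240
  − (-3) · M_32   where M_32 = det([-3 -7 -3; 1 -1 -4; 6 4 5]) = 140
det = (-1)·(2)·(240) + (-1)·(-3)·(140) = -60

The determinant is -60.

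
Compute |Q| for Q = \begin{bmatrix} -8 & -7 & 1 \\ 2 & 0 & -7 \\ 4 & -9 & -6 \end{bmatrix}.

Expand along row 2:
  − 2 · |-7 1; -9 -6| = −2·(42 − (-9)) = -102
  − (-7) · |-8 -7; 4 -9| = −(-7)·(72 − (-28)) = 700
Sum: (-102) + (700) = 598

det(Q) = 598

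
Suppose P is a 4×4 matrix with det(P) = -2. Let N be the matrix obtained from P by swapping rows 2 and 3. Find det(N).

2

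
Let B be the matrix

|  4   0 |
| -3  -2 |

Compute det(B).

-8

det(B) = 4·(-2) − 0·(-3) = -8 − 0 = -8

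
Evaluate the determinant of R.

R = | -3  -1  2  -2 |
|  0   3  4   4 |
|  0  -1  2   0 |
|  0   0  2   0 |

Expand along row 4 (it has 3 zeros):
  − (2) · M_43   where M_43 = det([-3 -1 -2; 0 3 4; 0 -1 0]) = -12
det = (-1)·(2)·(-12) = 24

The determinant is 24.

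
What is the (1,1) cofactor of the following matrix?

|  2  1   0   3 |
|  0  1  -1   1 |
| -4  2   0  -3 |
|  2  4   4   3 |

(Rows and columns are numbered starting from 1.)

38

Delete row 1 and column 1; the remaining 3×3 submatrix is [1 -1 1; 2 0 -3; 4 4 3].
Its determinant is 38.
The cofactor carries sign (−1)^(1+1) = +1, so C_{1,1} = +(38) = 38.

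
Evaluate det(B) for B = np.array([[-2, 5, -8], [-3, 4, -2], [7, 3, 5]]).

249

Expand along column 1:
  + (-2) · |4 -2; 3 5| = (-2)·(20 − (-6)) = -52
  − (-3) · |5 -8; 3 5| = −(-3)·(25 − (-24)) = 147
  + 7 · |5 -8; 4 -2| = 7·(-10 − (-32)) = 154
Sum: (-52) + (147) + (154) = 249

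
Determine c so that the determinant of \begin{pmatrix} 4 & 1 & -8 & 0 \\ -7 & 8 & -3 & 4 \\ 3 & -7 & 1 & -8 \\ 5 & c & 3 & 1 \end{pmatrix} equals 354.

Expanding along the column containing c, det(M) is linear in c: det(M) = (432)·c + (1650).
Set (432)·c + (1650) = 354  ⇒  (432)·c = -1296  ⇒  c = -3.

-3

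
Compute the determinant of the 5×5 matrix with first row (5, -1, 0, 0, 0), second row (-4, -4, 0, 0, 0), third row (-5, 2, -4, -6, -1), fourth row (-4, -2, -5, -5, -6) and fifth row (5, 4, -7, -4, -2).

The matrix is block lower-triangular with a 2×2 block and a 3×3 block on the diagonal, so its determinant equals the product of the determinants of the diagonal blocks.
det of the 2×2 block = -24
det of the 3×3 block = -121
det = (-24)·(-121) = 2904

2904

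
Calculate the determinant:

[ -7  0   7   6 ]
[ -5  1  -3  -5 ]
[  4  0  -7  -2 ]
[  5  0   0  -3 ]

Expand along column 2 (it has 3 zeros):
  + (1) · M_22   where M_22 = det([-7 7 6; 4 -7 -2; 5 0 -3]) = 77
det = (+1)·(1)·(77) = 77

77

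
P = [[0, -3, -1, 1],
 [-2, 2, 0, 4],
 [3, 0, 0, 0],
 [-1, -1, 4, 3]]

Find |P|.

The determinant is 198.

Expand along row 3 (it has 3 zeros):
  + (3) · M_31   where M_31 = det([-3 -1 1; 2 0 4; -1 4 3]) = 66
det = (+1)·(3)·(66) = 198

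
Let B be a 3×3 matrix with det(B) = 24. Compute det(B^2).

det(B^2) = (det B)^2 = (24)^2 = 576

576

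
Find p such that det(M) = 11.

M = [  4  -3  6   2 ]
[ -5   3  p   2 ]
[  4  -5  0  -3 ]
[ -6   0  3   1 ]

Expanding along the row containing p, det(M) is linear in p: det(M) = (122)·p + (-111).
Set (122)·p + (-111) = 11  ⇒  (122)·p = 122  ⇒  p = 1.

1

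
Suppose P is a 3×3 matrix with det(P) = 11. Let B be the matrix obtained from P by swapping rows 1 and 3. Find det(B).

det(B) = -11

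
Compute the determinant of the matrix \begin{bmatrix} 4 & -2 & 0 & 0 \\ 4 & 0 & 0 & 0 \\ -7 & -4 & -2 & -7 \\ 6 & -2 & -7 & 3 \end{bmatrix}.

The matrix is block lower-triangular with a 2×2 block and a 2×2 block on the diagonal, so its determinant equals the product of the determinants of the diagonal blocks.
det of the 2×2 block = 8
det of the 2×2 block = -55
det = (8)·(-55) = -440

The determinant is -440.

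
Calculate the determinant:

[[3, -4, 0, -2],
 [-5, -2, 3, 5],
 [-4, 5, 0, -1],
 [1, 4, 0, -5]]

Expand along column 3 (it has 3 zeros):
  − (3) · M_23   where M_23 = det([3 -4 -2; -4 5 -1; 1 4 -5]) = 63
det = (-1)·(3)·(63) = -189

-189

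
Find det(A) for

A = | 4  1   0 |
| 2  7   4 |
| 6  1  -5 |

-122

Expand along row 1:
  + 4 · |7 4; 1 -5| = 4·(-35 − 4) = -156
  − 1 · |2 4; 6 -5| = −1·(-10 − 24) = 34
Sum: (-156) + (34) = -122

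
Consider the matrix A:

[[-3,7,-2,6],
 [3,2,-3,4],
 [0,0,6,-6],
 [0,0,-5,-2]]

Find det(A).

The determinant is 1134.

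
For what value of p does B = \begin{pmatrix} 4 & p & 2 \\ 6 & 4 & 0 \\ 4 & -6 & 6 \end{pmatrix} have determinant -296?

Expanding along the row containing p, det(B) is linear in p: det(B) = (-36)·p + (-8).
Set (-36)·p + (-8) = -296  ⇒  (-36)·p = -288  ⇒  p = 8.

p = 8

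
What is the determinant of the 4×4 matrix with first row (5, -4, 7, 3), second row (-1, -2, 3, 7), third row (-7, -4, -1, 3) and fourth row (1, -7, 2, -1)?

Expand along row 1:
  + (5) · M_11   where M_11 = det([-2 3 7; -4 -1 3; -7 2 -1]) = -170
  − (-4) · M_12   where M_12 = det([-1 3 7; -7 -1 3; 1 2 -1]) = -98
  + (7) · M_13   where M_13 = det([-1 -2 7; -7 -4 3; 1 -7 -1]) = 354
  − (3) · M_14   where M_14 = det([-1 -2 3; -7 -4 -1; 1 -7 2]) = 148
det = (+1)·(5)·(-170) + (-1)·(-4)·(-98) + (+1)·(7)·(354) + (-1)·(3)·(148) = 792

792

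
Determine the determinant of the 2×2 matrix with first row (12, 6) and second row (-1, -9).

det = 12·(-9) − 6·(-1) = -108 − (-6) = -102

-102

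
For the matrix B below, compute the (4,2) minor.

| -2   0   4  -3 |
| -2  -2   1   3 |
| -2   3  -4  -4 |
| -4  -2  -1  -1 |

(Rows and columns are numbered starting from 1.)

Delete row 4 and column 2; the remaining 3×3 submatrix is [-2 4 -3; -2 1 3; -2 -4 -4].
Its determinant is -102.

-102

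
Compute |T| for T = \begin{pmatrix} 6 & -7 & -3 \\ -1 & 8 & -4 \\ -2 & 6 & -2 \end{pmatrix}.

Expand along column 1:
  + 6 · |8 -4; 6 -2| = 6·(-16 − (-24)) = 48
  − (-1) · |-7 -3; 6 -2| = −(-1)·(14 − (-18)) = 32
  + (-2) · |-7 -3; 8 -4| = (-2)·(28 − (-24)) = -104
Sum: (48) + (32) + (-104) = -24

The determinant is -24.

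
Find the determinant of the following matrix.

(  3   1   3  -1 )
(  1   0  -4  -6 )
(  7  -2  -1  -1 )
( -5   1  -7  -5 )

-186

Expand along row 2 (it has 1 zero):
  − (1) · M_21   where M_21 = det([1 3 -1; -2 -1 -1; 1 -7 -5]) = -50
  − (-4) · M_23   where M_23 = det([3 1 -1; 7 -2 -1; -5 1 -5]) = 76
  + (-6) · M_24   where M_24 = det([3 1 3; 7 -2 -1; -5 1 -7]) = 90
det = (-1)·(1)·(-50) + (-1)·(-4)·(76) + (+1)·(-6)·(90) = -186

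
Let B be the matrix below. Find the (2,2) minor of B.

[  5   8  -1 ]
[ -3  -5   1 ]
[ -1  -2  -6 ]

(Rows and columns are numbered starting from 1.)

Delete row 2 and column 2; the remaining 2×2 submatrix is [5 -1; -1 -6].
Its determinant is 5·(-6) − (-1)·(-1) = -31.

-31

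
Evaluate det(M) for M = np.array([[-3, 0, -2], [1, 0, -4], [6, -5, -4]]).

det(M) = 70

Expand along column 2:
  − (-5) · |-3 -2; 1 -4| = −(-5)·(12 − (-2)) = 70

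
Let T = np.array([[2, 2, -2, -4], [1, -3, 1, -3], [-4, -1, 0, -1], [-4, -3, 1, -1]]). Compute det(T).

Expand along row 3 (it has 1 zero):
  + (-4) · M_31   where M_31 = det([2 -2 -4; -3 1 -3; -3 1 -1]) = -8
  − (-1) · M_32   where M_32 = det([2 -2 -4; 1 1 -3; -4 1 -1]) = -42
  − (-1) · M_34   where M_34 = det([2 2 -2; 1 -3 1; -4 -3 1]) = 20
det = (+1)·(-4)·(-8) + (-1)·(-1)·(-42) + (-1)·(-1)·(20) = 10

det(T) = 10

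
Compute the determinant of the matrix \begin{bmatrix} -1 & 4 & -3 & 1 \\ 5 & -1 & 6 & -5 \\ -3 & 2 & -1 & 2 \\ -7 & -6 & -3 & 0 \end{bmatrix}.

Expand along row 4 (it has 1 zero):
  − (-7) · M_41   where M_41 = det([4 -3 1; -1 6 -5; 2 -1 2]) = 41
  + (-6) · M_42   where M_42 = det([-1 -3 1; 5 6 -5; -3 -1 2]) = -9
  − (-3) · M_43   where M_43 = det([-1 4 1; 5 -1 -5; -3 2 2]) = 19
det = (-1)·(-7)·(41) + (+1)·(-6)·(-9) + (-1)·(-3)·(19) = 398

398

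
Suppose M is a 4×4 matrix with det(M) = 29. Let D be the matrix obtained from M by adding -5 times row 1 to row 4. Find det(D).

29

Adding a multiple of one row to another leaves the determinant unchanged.
det(D) = (1)·(29) = 29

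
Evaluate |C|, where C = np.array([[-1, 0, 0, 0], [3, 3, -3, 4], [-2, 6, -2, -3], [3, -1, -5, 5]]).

Expand along row 1 (it has 3 zeros):
  + (-1) · M_11   where M_11 = det([3 -3 4; 6 -2 -3; -1 -5 5]) = -122
det = (+1)·(-1)·(-122) = 122

The determinant is 122.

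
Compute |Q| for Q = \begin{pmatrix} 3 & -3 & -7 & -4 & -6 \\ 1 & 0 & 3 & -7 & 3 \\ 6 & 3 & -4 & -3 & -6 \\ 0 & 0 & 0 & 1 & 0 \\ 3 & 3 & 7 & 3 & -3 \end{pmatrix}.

Expand along row 4 (it has 4 zeros):
  + (1) · M_44   where M_44 = det([3 -3 -7 -6; 1 0 3 3; 6 3 -4 -6; 3 3 7 -3]) = 972
det = (+1)·(1)·(972) = 972

det(Q) = 972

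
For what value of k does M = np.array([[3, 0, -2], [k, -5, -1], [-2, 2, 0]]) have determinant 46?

Expanding along the column containing k, det(M) is linear in k: det(M) = (-4)·k + (26).
Set (-4)·k + (26) = 46  ⇒  (-4)·k = 20  ⇒  k = -5.

k = -5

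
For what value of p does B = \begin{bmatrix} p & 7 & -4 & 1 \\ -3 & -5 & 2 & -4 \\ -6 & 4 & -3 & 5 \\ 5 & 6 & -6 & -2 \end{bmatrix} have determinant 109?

p = 8

Expanding along the column containing p, det(B) is linear in p: det(B) = (-80)·p + (749).
Set (-80)·p + (749) = 109  ⇒  (-80)·p = -640  ⇒  p = 8.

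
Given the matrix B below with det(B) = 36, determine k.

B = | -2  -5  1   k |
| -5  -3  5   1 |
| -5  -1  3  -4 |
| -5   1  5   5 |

Expanding along the column containing k, det(B) is linear in k: det(B) = (40)·k + (276).
Set (40)·k + (276) = 36  ⇒  (40)·k = -240  ⇒  k = -6.

-6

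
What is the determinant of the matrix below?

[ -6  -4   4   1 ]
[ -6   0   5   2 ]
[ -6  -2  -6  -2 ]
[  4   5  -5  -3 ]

Expand along row 2 (it has 1 zero):
  − (-6) · M_21   where M_21 = det([-4 4 1; -2 -6 -2; 5 -5 -3]) = -56
  − (5) · M_23   where M_23 = det([-6 -4 1; -6 -2 -2; 4 5 -3]) = -14
  + (2) · M_24   where M_24 = det([-6 -4 4; -6 -2 -6; 4 5 -5]) = -112
det = (-1)·(-6)·(-56) + (-1)·(5)·(-14) + (+1)·(2)·(-112) = -490

-490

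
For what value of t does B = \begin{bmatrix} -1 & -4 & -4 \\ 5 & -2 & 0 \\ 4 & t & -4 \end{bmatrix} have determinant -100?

-1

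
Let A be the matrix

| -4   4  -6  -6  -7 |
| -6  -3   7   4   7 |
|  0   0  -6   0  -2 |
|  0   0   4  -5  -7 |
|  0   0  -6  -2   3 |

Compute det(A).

A is block upper-triangular with a 2×2 block and a 3×3 block on the diagonal, so its determinant equals the product of the determinants of the diagonal blocks.
det of the 2×2 block = 36
det of the 3×3 block = 250
det = (36)·(250) = 9000

9000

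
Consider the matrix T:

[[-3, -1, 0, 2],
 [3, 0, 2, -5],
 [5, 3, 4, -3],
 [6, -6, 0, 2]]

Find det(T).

Expand along column 3 (it has 2 zeros):
  − (2) · M_23   where M_23 = det([-3 -1 2; 5 3 -3; 6 -6 2]) = -32
  + (4) · M_33   where M_33 = det([-3 -1 2; 3 0 -5; 6 -6 2]) = 90
det = (-1)·(2)·(-32) + (+1)·(4)·(90) = 424

The determinant is 424.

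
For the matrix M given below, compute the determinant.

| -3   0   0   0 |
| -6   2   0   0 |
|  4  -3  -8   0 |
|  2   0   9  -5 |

-240

M is lower triangular, so det(M) is the product of the diagonal entries:
det = (-3) · (2) · (-8) · (-5) = -240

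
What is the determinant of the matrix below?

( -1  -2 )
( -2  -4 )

The determinant is 0.

det = (-1)·(-4) − (-2)·(-2) = 4 − 4 = 0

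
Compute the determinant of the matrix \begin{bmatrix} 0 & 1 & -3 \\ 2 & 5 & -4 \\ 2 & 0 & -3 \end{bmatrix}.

28

Expand along column 1:
  − 2 · |1 -3; 0 -3| = −2·(-3 − 0) = 6
  + 2 · |1 -3; 5 -4| = 2·(-4 − (-15)) = 22
Sum: (6) + (22) = 28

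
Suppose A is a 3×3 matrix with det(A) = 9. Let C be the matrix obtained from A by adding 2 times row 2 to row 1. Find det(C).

|C| = 9

Adding a multiple of one row to another leaves the determinant unchanged.
det(C) = (1)·(9) = 9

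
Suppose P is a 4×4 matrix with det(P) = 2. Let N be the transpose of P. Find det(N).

det(Pᵀ) = det(P).
det(N) = (1)·(2) = 2

2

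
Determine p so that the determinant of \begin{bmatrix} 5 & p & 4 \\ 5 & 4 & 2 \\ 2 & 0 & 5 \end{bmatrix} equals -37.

5

Expanding along the column containing p, det(M) is linear in p: det(M) = (-21)·p + (68).
Set (-21)·p + (68) = -37  ⇒  (-21)·p = -105  ⇒  p = 5.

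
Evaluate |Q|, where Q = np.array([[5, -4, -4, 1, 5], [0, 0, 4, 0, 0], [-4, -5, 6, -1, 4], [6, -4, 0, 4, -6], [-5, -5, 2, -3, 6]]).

Expand along row 2 (it has 4 zeros):
  − (4) · M_23   where M_23 = det([5 -4 1 5; -4 -5 -1 4; 6 -4 4 -6; -5 -5 -3 6]) = 566
det = (-1)·(4)·(566) = -2264

The determinant is -2264.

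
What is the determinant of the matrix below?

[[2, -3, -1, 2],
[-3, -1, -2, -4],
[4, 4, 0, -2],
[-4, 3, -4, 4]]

Expand along row 3 (it has 1 zero):
  + (4) · M_31   where M_31 = det([-3 -1 2; -1 -2 -4; 3 -4 4]) = 100
  − (4) · M_32   where M_32 = det([2 -1 2; -3 -2 -4; -4 -4 4]) = -68
  − (-2) · M_34   where M_34 = det([2 -3 -1; -3 -1 -2; -4 3 -4]) = 45
det = (+1)·(4)·(100) + (-1)·(4)·(-68) + (-1)·(-2)·(45) = 762

762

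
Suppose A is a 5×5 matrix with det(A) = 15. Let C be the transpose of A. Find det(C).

det(Aᵀ) = det(A).
det(C) = (1)·(15) = 15

15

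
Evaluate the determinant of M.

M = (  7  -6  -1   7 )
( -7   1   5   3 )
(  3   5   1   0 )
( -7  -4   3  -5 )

2166

Expand along row 3 (it has 1 zero):
  + (3) · M_31   where M_31 = det([-6 -1 7; 1 5 3; -4 3 -5]) = 372
  − (5) · M_32   where M_32 = det([7 -1 7; -7 5 3; -7 3 -5]) = -84
  + (1) · M_33   where M_33 = det([7 -6 7; -7 1 3; -7 -4 -5]) = 630
det = (+1)·(3)·(372) + (-1)·(5)·(-84) + (+1)·(1)·(630) = 2166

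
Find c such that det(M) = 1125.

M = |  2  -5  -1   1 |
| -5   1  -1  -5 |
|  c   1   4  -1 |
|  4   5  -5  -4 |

Expanding along the row containing c, det(M) is linear in c: det(M) = (126)·c + (999).
Set (126)·c + (999) = 1125  ⇒  (126)·c = 126  ⇒  c = 1.

1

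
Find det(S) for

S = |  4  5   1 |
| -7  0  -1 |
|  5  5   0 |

-40

Expand along row 2:
  − (-7) · |5 1; 5 0| = −(-7)·(0 − 5) = -35
  − (-1) · |4 5; 5 5| = −(-1)·(20 − 25) = -5
Sum: (-35) + (-5) = -40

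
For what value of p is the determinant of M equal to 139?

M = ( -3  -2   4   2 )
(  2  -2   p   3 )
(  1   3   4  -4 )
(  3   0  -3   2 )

Expanding along the column containing p, det(M) is linear in p: det(M) = (8)·p + (99).
Set (8)·p + (99) = 139  ⇒  (8)·p = 40  ⇒  p = 5.

5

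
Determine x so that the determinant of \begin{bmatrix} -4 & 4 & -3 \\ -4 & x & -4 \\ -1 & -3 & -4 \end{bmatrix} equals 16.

4

Expanding along the column containing x, det(B) is linear in x: det(B) = (13)·x + (-36).
Set (13)·x + (-36) = 16  ⇒  (13)·x = 52  ⇒  x = 4.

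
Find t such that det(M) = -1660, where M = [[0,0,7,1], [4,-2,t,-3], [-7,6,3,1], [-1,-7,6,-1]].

Expanding along the column containing t, det(M) is linear in t: det(M) = (-55)·t + (-1165).
Set (-55)·t + (-1165) = -1660  ⇒  (-55)·t = -495  ⇒  t = 9.

9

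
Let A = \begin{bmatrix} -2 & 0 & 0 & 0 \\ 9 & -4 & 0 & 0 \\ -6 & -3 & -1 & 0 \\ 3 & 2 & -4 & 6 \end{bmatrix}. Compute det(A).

det(A) = -48

A is lower triangular, so det(A) is the product of the diagonal entries:
det = (-2) · (-4) · (-1) · (6) = -48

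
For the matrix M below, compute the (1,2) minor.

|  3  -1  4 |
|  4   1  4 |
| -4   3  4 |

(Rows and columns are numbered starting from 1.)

Delete row 1 and column 2; the remaining 2×2 submatrix is [4 4; -4 4].
Its determinant is 4·4 − 4·(-4) = 32.

The minor is 32.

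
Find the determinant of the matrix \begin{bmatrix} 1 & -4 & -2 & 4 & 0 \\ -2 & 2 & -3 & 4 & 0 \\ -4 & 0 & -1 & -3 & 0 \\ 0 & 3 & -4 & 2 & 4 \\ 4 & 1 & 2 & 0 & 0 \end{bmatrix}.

The determinant is -308.

Expand along column 5 (it has 4 zeros):
  − (4) · M_45   where M_45 = det([1 -4 -2 4; -2 2 -3 4; -4 0 -1 -3; 4 1 2 0]) = 77
det = (-1)·(4)·(77) = -308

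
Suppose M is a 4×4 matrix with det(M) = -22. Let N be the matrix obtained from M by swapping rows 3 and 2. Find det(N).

Swapping two rows multiplies the determinant by −1.
det(N) = (-1)·(-22) = 22

|N| = 22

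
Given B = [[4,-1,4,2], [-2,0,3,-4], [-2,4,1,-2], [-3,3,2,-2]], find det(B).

|B| = -146

Expand along row 2 (it has 1 zero):
  − (-2) · M_21   where M_21 = det([-1 4 2; 4 1 -2; 3 2 -2]) = 16
  − (3) · M_23   where M_23 = det([4 -1 2; -2 4 -2; -3 3 -2]) = 2
  + (-4) · M_24   where M_24 = det([4 -1 4; -2 4 1; -3 3 2]) = 43
det = (-1)·(-2)·(16) + (-1)·(3)·(2) + (+1)·(-4)·(43) = -146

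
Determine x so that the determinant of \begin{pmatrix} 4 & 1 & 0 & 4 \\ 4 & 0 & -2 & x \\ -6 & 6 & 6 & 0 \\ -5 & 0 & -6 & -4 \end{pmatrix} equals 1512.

-4

Expanding along the row containing x, det(A) is linear in x: det(A) = (-210)·x + (672).
Set (-210)·x + (672) = 1512  ⇒  (-210)·x = 840  ⇒  x = -4.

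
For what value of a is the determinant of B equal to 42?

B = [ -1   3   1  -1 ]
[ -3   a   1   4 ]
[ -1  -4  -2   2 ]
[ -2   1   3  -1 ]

Expanding along the row containing a, det(B) is linear in a: det(B) = (6)·a + (84).
Set (6)·a + (84) = 42  ⇒  (6)·a = -42  ⇒  a = -7.

a = -7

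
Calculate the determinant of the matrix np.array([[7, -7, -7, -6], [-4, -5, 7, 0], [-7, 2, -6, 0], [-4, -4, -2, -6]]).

The determinant is -3660.

Expand along column 4 (it has 2 zeros):
  − (-6) · M_14   where M_14 = det([-4 -5 7; -7 2 -6; -4 -4 -2]) = 314
  + (-6) · M_44   where M_44 = det([7 -7 -7; -4 -5 7; -7 2 -6]) = 924
det = (-1)·(-6)·(314) + (+1)·(-6)·(924) = -3660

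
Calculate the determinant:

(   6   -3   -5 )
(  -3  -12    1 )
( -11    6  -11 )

1638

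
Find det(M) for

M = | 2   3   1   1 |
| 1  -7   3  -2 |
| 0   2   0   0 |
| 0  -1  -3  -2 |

det(M) = 50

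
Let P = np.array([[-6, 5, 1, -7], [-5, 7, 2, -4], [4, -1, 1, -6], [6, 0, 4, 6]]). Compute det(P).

det(P) = -558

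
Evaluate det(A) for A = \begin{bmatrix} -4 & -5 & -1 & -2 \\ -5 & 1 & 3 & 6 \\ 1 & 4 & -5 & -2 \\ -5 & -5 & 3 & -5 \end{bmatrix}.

det(A) = -1373

Expand along row 1:
  + (-4) · M_11   where M_11 = det([1 3 6; 4 -5 -2; -5 3 -5]) = 43
  − (-5) · M_12   where M_12 = det([-5 3 6; 1 -5 -2; -5 3 -5]) = -242
  + (-1) · M_13   where M_13 = det([-5 1 6; 1 4 -2; -5 -5 -5]) = 255
  − (-2) · M_14   where M_14 = det([-5 1 3; 1 4 -5; -5 -5 3]) = 132
det = (+1)·(-4)·(43) + (-1)·(-5)·(-242) + (+1)·(-1)·(255) + (-1)·(-2)·(132) = -1373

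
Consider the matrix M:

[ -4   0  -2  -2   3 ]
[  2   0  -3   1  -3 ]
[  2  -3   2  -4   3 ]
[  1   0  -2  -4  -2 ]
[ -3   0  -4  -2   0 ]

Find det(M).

Expand along column 2 (it has 4 zeros):
  − (-3) · M_32   where M_32 = det([-4 -2 -2 3; 2 -3 1 -3; 1 -2 -4 -2; -3 -4 -2 0]) = 92
det = (-1)·(-3)·(92) = 276

276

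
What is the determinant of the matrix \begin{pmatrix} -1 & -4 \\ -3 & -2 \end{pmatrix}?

The determinant is -10.

det = (-1)·(-2) − (-4)·(-3) = 2 − 12 = -10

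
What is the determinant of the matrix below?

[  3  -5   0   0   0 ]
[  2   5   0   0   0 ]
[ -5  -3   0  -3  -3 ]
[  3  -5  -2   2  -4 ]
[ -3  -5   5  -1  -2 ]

The matrix is block lower-triangular with a 2×2 block and a 3×3 block on the diagonal, so its determinant equals the product of the determinants of the diagonal blocks.
det of the 2×2 block = 25
det of the 3×3 block = 96
det = (25)·(96) = 2400

The determinant is 2400.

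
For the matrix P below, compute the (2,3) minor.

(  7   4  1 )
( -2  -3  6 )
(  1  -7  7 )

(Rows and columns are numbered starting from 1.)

-53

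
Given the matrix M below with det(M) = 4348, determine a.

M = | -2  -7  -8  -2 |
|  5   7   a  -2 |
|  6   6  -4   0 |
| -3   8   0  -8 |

7

Expanding along the column containing a, det(M) is linear in a: det(M) = (372)·a + (1744).
Set (372)·a + (1744) = 4348  ⇒  (372)·a = 2604  ⇒  a = 7.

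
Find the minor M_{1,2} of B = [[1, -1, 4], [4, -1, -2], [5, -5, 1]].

Delete row 1 and column 2; the remaining 2×2 submatrix is [4 -2; 5 1].
Its determinant is 4·1 − (-2)·5 = 14.

The minor is 14.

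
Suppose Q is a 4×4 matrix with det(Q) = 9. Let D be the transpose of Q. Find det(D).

9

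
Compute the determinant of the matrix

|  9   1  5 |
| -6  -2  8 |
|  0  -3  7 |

222

Expand along column 1:
  + 9 · |-2 8; -3 7| = 9·(-14 − (-24)) = 90
  − (-6) · |1 5; -3 7| = −(-6)·(7 − (-15)) = 132
Sum: (90) + (132) = 222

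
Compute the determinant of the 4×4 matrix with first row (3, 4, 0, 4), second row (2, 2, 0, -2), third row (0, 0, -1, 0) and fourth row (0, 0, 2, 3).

The matrix is block upper-triangular with a 2×2 block and a 2×2 block on the diagonal, so its determinant equals the product of the determinants of the diagonal blocks.
det of the 2×2 block = -2
det of the 2×2 block = -3
det = (-2)·(-3) = 6

6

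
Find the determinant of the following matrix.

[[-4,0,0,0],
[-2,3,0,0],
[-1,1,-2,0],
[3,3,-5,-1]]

The matrix is lower triangular, so the determinant is the product of the diagonal entries:
det = (-4) · (3) · (-2) · (-1) = -24

-24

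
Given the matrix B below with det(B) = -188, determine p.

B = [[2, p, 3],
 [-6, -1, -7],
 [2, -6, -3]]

7

Expanding along the row containing p, det(B) is linear in p: det(B) = (-32)·p + (36).
Set (-32)·p + (36) = -188  ⇒  (-32)·p = -224  ⇒  p = 7.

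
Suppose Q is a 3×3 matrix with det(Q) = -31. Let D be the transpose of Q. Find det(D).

-31

det(Qᵀ) = det(Q).
det(D) = (1)·(-31) = -31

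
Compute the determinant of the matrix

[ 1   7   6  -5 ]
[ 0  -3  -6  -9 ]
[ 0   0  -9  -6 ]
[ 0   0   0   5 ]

The determinant is 135.

The matrix is upper triangular, so the determinant is the product of the diagonal entries:
det = (1) · (-3) · (-9) · (5) = 135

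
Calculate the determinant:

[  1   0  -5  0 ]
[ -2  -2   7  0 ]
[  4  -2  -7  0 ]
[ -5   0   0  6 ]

-192

Expand along column 4 (it has 3 zeros):
  + (6) · M_44   where M_44 = det([1 0 -5; -2 -2 7; 4 -2 -7]) = -32
det = (+1)·(6)·(-32) = -192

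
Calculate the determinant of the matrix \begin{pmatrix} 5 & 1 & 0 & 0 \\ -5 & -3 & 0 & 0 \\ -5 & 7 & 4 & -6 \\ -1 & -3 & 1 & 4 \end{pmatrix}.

The determinant is -220.

The matrix is block lower-triangular with a 2×2 block and a 2×2 block on the diagonal, so its determinant equals the product of the determinants of the diagonal blocks.
det of the 2×2 block = -10
det of the 2×2 block = 22
det = (-10)·(22) = -220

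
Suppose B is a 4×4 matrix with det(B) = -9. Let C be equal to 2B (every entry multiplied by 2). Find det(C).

The determinant is -144.

For a 4×4 matrix, det(2B) = 2^4·det(B) = 16·det(B).
det(C) = (16)·(-9) = -144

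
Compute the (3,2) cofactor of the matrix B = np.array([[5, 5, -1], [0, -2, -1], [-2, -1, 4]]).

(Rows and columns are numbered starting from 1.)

5

Delete row 3 and column 2; the remaining 2×2 submatrix is [5 -1; 0 -1].
Its determinant is 5·(-1) − (-1)·0 = -5.
The cofactor carries sign (−1)^(3+2) = −1, so C_{3,2} = −(-5) = 5.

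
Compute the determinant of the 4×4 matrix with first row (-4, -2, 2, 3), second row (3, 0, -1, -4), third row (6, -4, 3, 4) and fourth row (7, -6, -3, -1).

604

Expand along row 2 (it has 1 zero):
  − (3) · M_21   where M_21 = det([-2 2 3; -4 3 4; -6 -3 -1]) = 16
  − (-1) · M_23   where M_23 = det([-4 -2 3; 6 -4 4; 7 -6 -1]) = -204
  + (-4) · M_24   where M_24 = det([-4 -2 2; 6 -4 3; 7 -6 -3]) = -214
det = (-1)·(3)·(16) + (-1)·(-1)·(-204) + (+1)·(-4)·(-214) = 604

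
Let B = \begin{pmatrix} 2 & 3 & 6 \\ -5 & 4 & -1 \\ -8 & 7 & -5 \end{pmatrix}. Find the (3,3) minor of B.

Delete row 3 and column 3; the remaining 2×2 submatrix is [2 3; -5 4].
Its determinant is 2·4 − 3·(-5) = 23.

The minor is 23.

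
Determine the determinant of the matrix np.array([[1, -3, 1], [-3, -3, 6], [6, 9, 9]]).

-279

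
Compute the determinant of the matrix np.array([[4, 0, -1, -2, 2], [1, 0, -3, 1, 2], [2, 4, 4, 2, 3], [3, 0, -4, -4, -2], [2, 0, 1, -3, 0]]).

-240

Expand along column 2 (it has 4 zeros):
  − (4) · M_32   where M_32 = det([4 -1 -2 2; 1 -3 1 2; 3 -4 -4 -2; 2 1 -3 0]) = 60
det = (-1)·(4)·(60) = -240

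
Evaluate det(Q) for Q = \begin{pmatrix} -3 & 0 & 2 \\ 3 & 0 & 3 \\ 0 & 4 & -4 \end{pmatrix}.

|Q| = 60

Expand along column 2:
  − 4 · |-3 2; 3 3| = −4·(-9 − 6) = 60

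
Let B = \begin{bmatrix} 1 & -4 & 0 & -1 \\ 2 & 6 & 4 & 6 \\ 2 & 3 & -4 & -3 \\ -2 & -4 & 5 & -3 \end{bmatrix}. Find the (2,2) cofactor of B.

The cofactor is 25.

Delete row 2 and column 2; the remaining 3×3 submatrix is [1 0 -1; 2 -4 -3; -2 5 -3].
Its determinant is 25.
The cofactor carries sign (−1)^(2+2) = +1, so C_{2,2} = +(25) = 25.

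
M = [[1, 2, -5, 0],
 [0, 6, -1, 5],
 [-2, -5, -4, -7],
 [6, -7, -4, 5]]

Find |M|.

det(M) = -926

Expand along row 1 (it has 1 zero):
  + (1) · M_11   where M_11 = det([6 -1 5; -5 -4 -7; -7 -4 5]) = -402
  − (2) · M_12   where M_12 = det([0 -1 5; -2 -4 -7; 6 -4 5]) = 192
  + (-5) · M_13   where M_13 = det([0 6 5; -2 -5 -7; 6 -7 5]) = 28
det = (+1)·(1)·(-402) + (-1)·(2)·(192) + (+1)·(-5)·(28) = -926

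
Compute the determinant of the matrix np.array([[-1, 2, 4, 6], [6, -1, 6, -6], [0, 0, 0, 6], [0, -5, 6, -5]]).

Expand along row 3 (it has 3 zeros):
  − (6) · M_34   where M_34 = det([-1 2 4; 6 -1 6; 0 -5 6]) = -216
det = (-1)·(6)·(-216) = 1296

1296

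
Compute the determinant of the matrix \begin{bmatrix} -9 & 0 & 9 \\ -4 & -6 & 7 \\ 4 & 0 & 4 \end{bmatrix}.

Expand along column 2:
  + (-6) · |-9 9; 4 4| = (-6)·(-36 − 36) = 432

432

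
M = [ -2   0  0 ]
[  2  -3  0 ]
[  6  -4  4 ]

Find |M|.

|M| = 24

M is lower triangular, so det(M) is the product of the diagonal entries:
det = (-2) · (-3) · (4) = 24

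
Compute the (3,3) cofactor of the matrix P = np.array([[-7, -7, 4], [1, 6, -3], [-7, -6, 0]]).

The cofactor is -35.

Delete row 3 and column 3; the remaining 2×2 submatrix is [-7 -7; 1 6].
Its determinant is (-7)·6 − (-7)·1 = -35.
The cofactor carries sign (−1)^(3+3) = +1, so C_{3,3} = +(-35) = -35.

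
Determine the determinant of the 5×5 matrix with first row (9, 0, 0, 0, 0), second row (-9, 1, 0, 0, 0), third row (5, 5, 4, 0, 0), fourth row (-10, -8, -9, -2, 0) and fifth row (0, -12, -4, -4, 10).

The matrix is lower triangular, so the determinant is the product of the diagonal entries:
det = (9) · (1) · (4) · (-2) · (10) = -720

-720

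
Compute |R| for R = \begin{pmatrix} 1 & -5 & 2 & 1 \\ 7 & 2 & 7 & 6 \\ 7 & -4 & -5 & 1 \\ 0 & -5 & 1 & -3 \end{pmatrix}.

|R| = 1534

Expand along row 4 (it has 1 zero):
  + (-5) · M_42   where M_42 = det([1 2 1; 7 7 6; 7 -5 1]) = 23
  − (1) · M_43   where M_43 = det([1 -5 1; 7 2 6; 7 -4 1]) = -191
  + (-3) · M_44   where M_44 = det([1 -5 2; 7 2 7; 7 -4 -5]) = -486
det = (+1)·(-5)·(23) + (-1)·(1)·(-191) + (+1)·(-3)·(-486) = 1534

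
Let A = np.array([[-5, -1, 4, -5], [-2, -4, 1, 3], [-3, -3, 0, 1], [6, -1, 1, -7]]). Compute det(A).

The determinant is 504.

Expand along row 3 (it has 1 zero):
  + (-3) · M_31   where M_31 = det([-1 4 -5; -4 1 3; -1 1 -7]) = -99
  − (-3) · M_32   where M_32 = det([-5 4 -5; -2 1 3; 6 1 -7]) = 106
  − (1) · M_34   where M_34 = det([-5 -1 4; -2 -4 1; 6 -1 1]) = 111
det = (+1)·(-3)·(-99) + (-1)·(-3)·(106) + (-1)·(1)·(111) = 504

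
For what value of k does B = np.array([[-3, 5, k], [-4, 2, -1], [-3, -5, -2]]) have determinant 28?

Expanding along the row containing k, det(B) is linear in k: det(B) = (26)·k + (2).
Set (26)·k + (2) = 28  ⇒  (26)·k = 26  ⇒  k = 1.

k = 1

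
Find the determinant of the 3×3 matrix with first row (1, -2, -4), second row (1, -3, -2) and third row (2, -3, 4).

Expand along row 1:
  + 1 · |-3 -2; -3 4| = 1·(-12 − 6) = -18
  − (-2) · |1 -2; 2 4| = −(-2)·(4 − (-4)) = 16
  + (-4) · |1 -3; 2 -3| = (-4)·(-3 − (-6)) = -12
Sum: (-18) + (16) + (-12) = -14

-14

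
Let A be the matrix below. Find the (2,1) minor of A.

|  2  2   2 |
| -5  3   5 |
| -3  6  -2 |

The minor is -16.

Delete row 2 and column 1; the remaining 2×2 submatrix is [2 2; 6 -2].
Its determinant is 2·(-2) − 2·6 = -16.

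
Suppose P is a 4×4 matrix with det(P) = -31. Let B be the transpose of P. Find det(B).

-31

det(Pᵀ) = det(P).
det(B) = (1)·(-31) = -31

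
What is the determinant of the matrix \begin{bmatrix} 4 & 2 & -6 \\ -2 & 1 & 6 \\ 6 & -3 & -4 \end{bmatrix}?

Expand along row 1:
  + 4 · |1 6; -3 -4| = 4·(-4 − (-18)) = 56
  − 2 · |-2 6; 6 -4| = −2·(8 − 36) = 56
  + (-6) · |-2 1; 6 -3| = (-6)·(6 − 6) = 0
Sum: (56) + (56) + (0) = 112

112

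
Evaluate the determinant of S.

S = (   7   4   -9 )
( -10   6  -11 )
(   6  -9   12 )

Expand along column 1:
  + 7 · |6 -11; -9 12| = 7·(72 − 99) = -189
  − (-10) · |4 -9; -9 12| = −(-10)·(48 − 81) = -330
  + 6 · |4 -9; 6 -11| = 6·(-44 − (-54)) = 60
Sum: (-189) + (-330) + (60) = -459

-459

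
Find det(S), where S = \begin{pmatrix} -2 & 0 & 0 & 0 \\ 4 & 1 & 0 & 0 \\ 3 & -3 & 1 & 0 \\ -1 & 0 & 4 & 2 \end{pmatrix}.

S is lower triangular, so det(S) is the product of the diagonal entries:
det = (-2) · (1) · (1) · (2) = -4

-4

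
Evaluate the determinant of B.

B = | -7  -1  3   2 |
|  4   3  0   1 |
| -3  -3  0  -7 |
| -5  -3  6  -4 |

Expand along column 3 (it has 2 zeros):
  + (3) · M_13   where M_13 = det([4 3 1; -3 -3 -7; -5 -3 -4]) = 27
  − (6) · M_43   where M_43 = det([-7 -1 2; 4 3 1; -3 -3 -7]) = 95
det = (+1)·(3)·(27) + (-1)·(6)·(95) = -489

|B| = -489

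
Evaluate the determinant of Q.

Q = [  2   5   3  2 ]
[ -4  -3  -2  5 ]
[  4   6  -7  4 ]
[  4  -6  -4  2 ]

|Q| = -2724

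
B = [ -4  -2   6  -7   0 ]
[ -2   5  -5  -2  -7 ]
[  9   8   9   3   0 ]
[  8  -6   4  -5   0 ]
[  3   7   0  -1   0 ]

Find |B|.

59150

Expand along column 5 (it has 4 zeros):
  − (-7) · M_25   where M_25 = det([-4 -2 6 -7; 9 8 9 3; 8 -6 4 -5; 3 7 0 -1]) = 8450
det = (-1)·(-7)·(8450) = 59150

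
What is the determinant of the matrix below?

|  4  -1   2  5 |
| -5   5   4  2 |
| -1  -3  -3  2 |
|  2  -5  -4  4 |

99

Expand along row 1:
  + (4) · M_11   where M_11 = det([5 4 2; -3 -3 2; -5 -4 4]) = -18
  − (-1) · M_12   where M_12 = det([-5 4 2; -1 -3 2; 2 -4 4]) = 72
  + (2) · M_13   where M_13 = det([-5 5 2; -1 -3 2; 2 -5 4]) = 72
  − (5) · M_14   where M_14 = det([-5 5 4; -1 -3 -3; 2 -5 -4]) = 9
det = (+1)·(4)·(-18) + (-1)·(-1)·(72) + (+1)·(2)·(72) + (-1)·(5)·(9) = 99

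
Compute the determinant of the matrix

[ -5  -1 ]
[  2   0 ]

2

det = (-5)·0 − (-1)·2 = 0 − (-2) = 2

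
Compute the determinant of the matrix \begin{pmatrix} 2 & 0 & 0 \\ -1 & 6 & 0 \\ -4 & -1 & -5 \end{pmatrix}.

The matrix is lower triangular, so the determinant is the product of the diagonal entries:
det = (2) · (6) · (-5) = -60

-60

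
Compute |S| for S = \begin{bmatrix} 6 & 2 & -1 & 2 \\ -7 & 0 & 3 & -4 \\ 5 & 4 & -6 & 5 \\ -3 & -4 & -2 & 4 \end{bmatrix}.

|S| = -270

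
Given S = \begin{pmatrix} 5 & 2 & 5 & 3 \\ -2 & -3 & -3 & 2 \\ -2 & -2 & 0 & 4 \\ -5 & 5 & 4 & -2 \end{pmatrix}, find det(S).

Expand along row 3 (it has 1 zero):
  + (-2) · M_31   where M_31 = det([2 5 3; -3 -3 2; 5 4 -2]) = 25
  − (-2) · M_32   where M_32 = det([5 5 3; -2 -3 2; -5 4 -2]) = -149
  − (4) · M_34   where M_34 = det([5 2 5; -2 -3 -3; -5 5 4]) = -64
det = (+1)·(-2)·(25) + (-1)·(-2)·(-149) + (-1)·(4)·(-64) = -92

det(S) = -92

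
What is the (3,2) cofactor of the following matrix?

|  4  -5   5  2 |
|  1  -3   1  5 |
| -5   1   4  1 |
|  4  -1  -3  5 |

Delete row 3 and column 2; the remaining 3×3 submatrix is [4 5 2; 1 1 5; 4 -3 5].
Its determinant is 141.
The cofactor carries sign (−1)^(3+2) = −1, so C_{3,2} = −(141) = -141.

-141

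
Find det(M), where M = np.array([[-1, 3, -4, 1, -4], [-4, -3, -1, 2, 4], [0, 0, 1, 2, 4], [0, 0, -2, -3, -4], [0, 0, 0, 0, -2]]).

|M| = -30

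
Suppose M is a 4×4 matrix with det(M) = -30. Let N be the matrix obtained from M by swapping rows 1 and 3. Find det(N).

|N| = 30

Swapping two rows multiplies the determinant by −1.
det(N) = (-1)·(-30) = 30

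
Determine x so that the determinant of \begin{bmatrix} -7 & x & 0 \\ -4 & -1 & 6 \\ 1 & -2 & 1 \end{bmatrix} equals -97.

x = -2

Expanding along the row containing x, det(M) is linear in x: det(M) = (10)·x + (-77).
Set (10)·x + (-77) = -97  ⇒  (10)·x = -20  ⇒  x = -2.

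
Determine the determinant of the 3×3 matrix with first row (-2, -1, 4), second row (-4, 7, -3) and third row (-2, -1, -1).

90

Expand along row 1:
  + (-2) · |7 -3; -1 -1| = (-2)·(-7 − 3) = 20
  − (-1) · |-4 -3; -2 -1| = −(-1)·(4 − 6) = -2
  + 4 · |-4 7; -2 -1| = 4·(4 − (-14)) = 72
Sum: (20) + (-2) + (72) = 90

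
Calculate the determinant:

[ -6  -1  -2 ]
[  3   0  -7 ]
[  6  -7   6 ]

396

Expand along column 2:
  − (-1) · |3 -7; 6 6| = −(-1)·(18 − (-42)) = 60
  − (-7) · |-6 -2; 3 -7| = −(-7)·(42 − (-6)) = 336
Sum: (60) + (336) = 396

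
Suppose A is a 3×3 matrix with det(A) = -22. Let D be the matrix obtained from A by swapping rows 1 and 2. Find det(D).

22

Swapping two rows multiplies the determinant by −1.
det(D) = (-1)·(-22) = 22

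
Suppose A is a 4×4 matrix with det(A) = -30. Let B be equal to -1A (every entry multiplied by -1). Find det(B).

For a 4×4 matrix, det(-1A) = (-1)^4·det(A) = 1·det(A).
det(B) = (1)·(-30) = -30

The determinant is -30.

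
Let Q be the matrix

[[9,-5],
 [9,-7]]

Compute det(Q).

det(Q) = 9·(-7) − (-5)·9 = -63 − (-45) = -18

-18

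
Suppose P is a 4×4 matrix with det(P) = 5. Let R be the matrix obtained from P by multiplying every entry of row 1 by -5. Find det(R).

|R| = -25

Scaling one row by -5 multiplies the determinant by -5.
det(R) = (-5)·(5) = -25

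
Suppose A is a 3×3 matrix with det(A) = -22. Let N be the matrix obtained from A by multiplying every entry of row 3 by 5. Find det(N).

-110

Scaling one row by 5 multiplies the determinant by 5.
det(N) = (5)·(-22) = -110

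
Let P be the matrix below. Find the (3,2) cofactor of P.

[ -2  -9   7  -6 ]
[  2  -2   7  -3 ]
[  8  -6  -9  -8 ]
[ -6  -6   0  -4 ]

Delete row 3 and column 2; the remaining 3×3 submatrix is [-2 7 -6; 2 7 -3; -6 0 -4].
Its determinant is -14.
The cofactor carries sign (−1)^(3+2) = −1, so C_{3,2} = −(-14) = 14.

14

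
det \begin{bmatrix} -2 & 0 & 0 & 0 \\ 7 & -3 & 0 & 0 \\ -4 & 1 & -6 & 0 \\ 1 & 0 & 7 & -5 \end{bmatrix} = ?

The determinant is 180.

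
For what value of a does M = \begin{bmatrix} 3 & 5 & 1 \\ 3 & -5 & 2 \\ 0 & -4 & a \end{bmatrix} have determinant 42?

a = -1

Expanding along the column containing a, det(M) is linear in a: det(M) = (-30)·a + (12).
Set (-30)·a + (12) = 42  ⇒  (-30)·a = 30  ⇒  a = -1.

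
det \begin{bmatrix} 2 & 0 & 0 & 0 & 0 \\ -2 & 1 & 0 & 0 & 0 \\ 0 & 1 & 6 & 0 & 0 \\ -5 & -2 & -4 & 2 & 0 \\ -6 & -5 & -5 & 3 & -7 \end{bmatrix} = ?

The matrix is lower triangular, so the determinant is the product of the diagonal entries:
det = (2) · (1) · (6) · (2) · (-7) = -168

-168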